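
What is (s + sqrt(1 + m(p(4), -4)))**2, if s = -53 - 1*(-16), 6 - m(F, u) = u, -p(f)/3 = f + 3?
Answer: (37 - sqrt(11))**2 ≈ 1134.6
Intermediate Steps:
p(f) = -9 - 3*f (p(f) = -3*(f + 3) = -3*(3 + f) = -9 - 3*f)
m(F, u) = 6 - u
s = -37 (s = -53 + 16 = -37)
(s + sqrt(1 + m(p(4), -4)))**2 = (-37 + sqrt(1 + (6 - 1*(-4))))**2 = (-37 + sqrt(1 + (6 + 4)))**2 = (-37 + sqrt(1 + 10))**2 = (-37 + sqrt(11))**2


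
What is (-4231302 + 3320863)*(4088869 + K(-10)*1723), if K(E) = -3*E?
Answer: -3769726395401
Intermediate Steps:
(-4231302 + 3320863)*(4088869 + K(-10)*1723) = (-4231302 + 3320863)*(4088869 - 3*(-10)*1723) = -910439*(4088869 + 30*1723) = -910439*(4088869 + 51690) = -910439*4140559 = -3769726395401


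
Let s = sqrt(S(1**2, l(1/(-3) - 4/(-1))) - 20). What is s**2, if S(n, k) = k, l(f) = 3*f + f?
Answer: -16/3 ≈ -5.3333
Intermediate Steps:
l(f) = 4*f
s = 4*I*sqrt(3)/3 (s = sqrt(4*(1/(-3) - 4/(-1)) - 20) = sqrt(4*(1*(-1/3) - 4*(-1)) - 20) = sqrt(4*(-1/3 + 4) - 20) = sqrt(4*(11/3) - 20) = sqrt(44/3 - 20) = sqrt(-16/3) = 4*I*sqrt(3)/3 ≈ 2.3094*I)
s**2 = (4*I*sqrt(3)/3)**2 = -16/3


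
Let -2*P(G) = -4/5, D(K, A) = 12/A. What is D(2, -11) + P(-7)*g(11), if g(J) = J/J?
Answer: -38/55 ≈ -0.69091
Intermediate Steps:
P(G) = ⅖ (P(G) = -(-2)/5 = -½*(-⅘) = ⅖)
g(J) = 1
D(2, -11) + P(-7)*g(11) = 12/(-11) + (⅖)*1 = 12*(-1/11) + ⅖ = -12/11 + ⅖ = -38/55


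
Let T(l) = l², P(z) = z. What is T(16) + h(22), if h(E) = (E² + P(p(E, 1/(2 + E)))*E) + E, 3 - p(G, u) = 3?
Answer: 762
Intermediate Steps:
p(G, u) = 0 (p(G, u) = 3 - 1*3 = 3 - 3 = 0)
h(E) = E + E² (h(E) = (E² + 0*E) + E = (E² + 0) + E = E² + E = E + E²)
T(16) + h(22) = 16² + 22*(1 + 22) = 256 + 22*23 = 256 + 506 = 762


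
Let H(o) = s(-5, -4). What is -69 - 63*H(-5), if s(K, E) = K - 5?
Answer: 561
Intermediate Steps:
s(K, E) = -5 + K
H(o) = -10 (H(o) = -5 - 5 = -10)
-69 - 63*H(-5) = -69 - 63*(-10) = -69 + 630 = 561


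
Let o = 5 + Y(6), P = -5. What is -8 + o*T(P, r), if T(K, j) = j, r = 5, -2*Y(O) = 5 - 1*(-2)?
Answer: -½ ≈ -0.50000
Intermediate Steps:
Y(O) = -7/2 (Y(O) = -(5 - 1*(-2))/2 = -(5 + 2)/2 = -½*7 = -7/2)
o = 3/2 (o = 5 - 7/2 = 3/2 ≈ 1.5000)
-8 + o*T(P, r) = -8 + (3/2)*5 = -8 + 15/2 = -½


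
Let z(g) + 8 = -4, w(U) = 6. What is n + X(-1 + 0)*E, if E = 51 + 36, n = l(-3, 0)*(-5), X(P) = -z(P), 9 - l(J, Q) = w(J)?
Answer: 1029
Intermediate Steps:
z(g) = -12 (z(g) = -8 - 4 = -12)
l(J, Q) = 3 (l(J, Q) = 9 - 1*6 = 9 - 6 = 3)
X(P) = 12 (X(P) = -1*(-12) = 12)
n = -15 (n = 3*(-5) = -15)
E = 87
n + X(-1 + 0)*E = -15 + 12*87 = -15 + 1044 = 1029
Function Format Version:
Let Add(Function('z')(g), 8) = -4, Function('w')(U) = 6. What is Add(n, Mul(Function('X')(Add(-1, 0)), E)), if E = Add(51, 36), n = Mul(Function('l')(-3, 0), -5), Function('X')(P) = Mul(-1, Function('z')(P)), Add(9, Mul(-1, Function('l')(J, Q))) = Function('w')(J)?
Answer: 1029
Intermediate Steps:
Function('z')(g) = -12 (Function('z')(g) = Add(-8, -4) = -12)
Function('l')(J, Q) = 3 (Function('l')(J, Q) = Add(9, Mul(-1, 6)) = Add(9, -6) = 3)
Function('X')(P) = 12 (Function('X')(P) = Mul(-1, -12) = 12)
n = -15 (n = Mul(3, -5) = -15)
E = 87
Add(n, Mul(Function('X')(Add(-1, 0)), E)) = Add(-15, Mul(12, 87)) = Add(-15, 1044) = 1029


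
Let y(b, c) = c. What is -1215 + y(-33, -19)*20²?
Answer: -8815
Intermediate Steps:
-1215 + y(-33, -19)*20² = -1215 - 19*20² = -1215 - 19*400 = -1215 - 7600 = -8815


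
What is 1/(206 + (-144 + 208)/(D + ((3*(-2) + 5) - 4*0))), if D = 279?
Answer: 139/28666 ≈ 0.0048489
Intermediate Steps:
1/(206 + (-144 + 208)/(D + ((3*(-2) + 5) - 4*0))) = 1/(206 + (-144 + 208)/(279 + ((3*(-2) + 5) - 4*0))) = 1/(206 + 64/(279 + ((-6 + 5) + 0))) = 1/(206 + 64/(279 + (-1 + 0))) = 1/(206 + 64/(279 - 1)) = 1/(206 + 64/278) = 1/(206 + 64*(1/278)) = 1/(206 + 32/139) = 1/(28666/139) = 139/28666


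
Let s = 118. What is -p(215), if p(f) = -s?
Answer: 118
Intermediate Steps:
p(f) = -118 (p(f) = -1*118 = -118)
-p(215) = -1*(-118) = 118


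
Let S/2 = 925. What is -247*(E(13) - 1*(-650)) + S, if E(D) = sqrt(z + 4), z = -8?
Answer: -158700 - 494*I ≈ -1.587e+5 - 494.0*I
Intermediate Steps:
S = 1850 (S = 2*925 = 1850)
E(D) = 2*I (E(D) = sqrt(-8 + 4) = sqrt(-4) = 2*I)
-247*(E(13) - 1*(-650)) + S = -247*(2*I - 1*(-650)) + 1850 = -247*(2*I + 650) + 1850 = -247*(650 + 2*I) + 1850 = (-160550 - 494*I) + 1850 = -158700 - 494*I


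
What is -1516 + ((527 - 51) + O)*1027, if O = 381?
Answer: 878623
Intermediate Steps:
-1516 + ((527 - 51) + O)*1027 = -1516 + ((527 - 51) + 381)*1027 = -1516 + (476 + 381)*1027 = -1516 + 857*1027 = -1516 + 880139 = 878623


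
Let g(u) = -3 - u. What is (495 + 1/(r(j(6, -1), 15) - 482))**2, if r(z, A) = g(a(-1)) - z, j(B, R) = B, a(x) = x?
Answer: 58830017401/240100 ≈ 2.4502e+5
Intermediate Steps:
r(z, A) = -2 - z (r(z, A) = (-3 - 1*(-1)) - z = (-3 + 1) - z = -2 - z)
(495 + 1/(r(j(6, -1), 15) - 482))**2 = (495 + 1/((-2 - 1*6) - 482))**2 = (495 + 1/((-2 - 6) - 482))**2 = (495 + 1/(-8 - 482))**2 = (495 + 1/(-490))**2 = (495 - 1/490)**2 = (242549/490)**2 = 58830017401/240100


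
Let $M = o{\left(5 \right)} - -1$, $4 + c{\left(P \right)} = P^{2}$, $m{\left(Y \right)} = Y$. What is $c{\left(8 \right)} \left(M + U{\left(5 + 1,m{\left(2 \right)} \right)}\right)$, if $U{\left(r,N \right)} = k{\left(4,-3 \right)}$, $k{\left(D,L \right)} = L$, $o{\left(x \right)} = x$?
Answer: $180$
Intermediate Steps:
$U{\left(r,N \right)} = -3$
$c{\left(P \right)} = -4 + P^{2}$
$M = 6$ ($M = 5 - -1 = 5 + 1 = 6$)
$c{\left(8 \right)} \left(M + U{\left(5 + 1,m{\left(2 \right)} \right)}\right) = \left(-4 + 8^{2}\right) \left(6 - 3\right) = \left(-4 + 64\right) 3 = 60 \cdot 3 = 180$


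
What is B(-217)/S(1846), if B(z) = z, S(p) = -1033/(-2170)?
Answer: -470890/1033 ≈ -455.85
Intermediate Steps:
S(p) = 1033/2170 (S(p) = -1033*(-1/2170) = 1033/2170)
B(-217)/S(1846) = -217/1033/2170 = -217*2170/1033 = -470890/1033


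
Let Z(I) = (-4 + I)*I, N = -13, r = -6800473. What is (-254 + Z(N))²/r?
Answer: -1089/6800473 ≈ -0.00016014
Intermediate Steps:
Z(I) = I*(-4 + I)
(-254 + Z(N))²/r = (-254 - 13*(-4 - 13))²/(-6800473) = (-254 - 13*(-17))²*(-1/6800473) = (-254 + 221)²*(-1/6800473) = (-33)²*(-1/6800473) = 1089*(-1/6800473) = -1089/6800473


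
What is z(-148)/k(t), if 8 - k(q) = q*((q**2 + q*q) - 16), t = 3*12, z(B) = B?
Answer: 37/23182 ≈ 0.0015961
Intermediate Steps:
t = 36
k(q) = 8 - q*(-16 + 2*q**2) (k(q) = 8 - q*((q**2 + q*q) - 16) = 8 - q*((q**2 + q**2) - 16) = 8 - q*(2*q**2 - 16) = 8 - q*(-16 + 2*q**2))
z(-148)/k(t) = -148/(8 - 2*36**3 + 16*36) = -148/(8 - 2*46656 + 576) = -148/(8 - 93312 + 576) = -148/(-92728) = -148*(-1/92728) = 37/23182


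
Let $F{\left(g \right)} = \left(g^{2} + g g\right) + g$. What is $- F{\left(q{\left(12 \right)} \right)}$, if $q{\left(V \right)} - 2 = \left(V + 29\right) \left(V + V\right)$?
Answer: $-1945378$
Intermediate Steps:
$q{\left(V \right)} = 2 + 2 V \left(29 + V\right)$ ($q{\left(V \right)} = 2 + \left(V + 29\right) \left(V + V\right) = 2 + \left(29 + V\right) 2 V = 2 + 2 V \left(29 + V\right)$)
$F{\left(g \right)} = g + 2 g^{2}$ ($F{\left(g \right)} = \left(g^{2} + g^{2}\right) + g = 2 g^{2} + g = g + 2 g^{2}$)
$- F{\left(q{\left(12 \right)} \right)} = - \left(2 + 2 \cdot 12^{2} + 58 \cdot 12\right) \left(1 + 2 \left(2 + 2 \cdot 12^{2} + 58 \cdot 12\right)\right) = - \left(2 + 2 \cdot 144 + 696\right) \left(1 + 2 \left(2 + 2 \cdot 144 + 696\right)\right) = - \left(2 + 288 + 696\right) \left(1 + 2 \left(2 + 288 + 696\right)\right) = - 986 \left(1 + 2 \cdot 986\right) = - 986 \left(1 + 1972\right) = - 986 \cdot 1973 = \left(-1\right) 1945378 = -1945378$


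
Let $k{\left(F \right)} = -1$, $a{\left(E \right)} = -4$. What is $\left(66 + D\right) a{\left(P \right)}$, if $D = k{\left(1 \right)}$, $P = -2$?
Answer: $-260$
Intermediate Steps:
$D = -1$
$\left(66 + D\right) a{\left(P \right)} = \left(66 - 1\right) \left(-4\right) = 65 \left(-4\right) = -260$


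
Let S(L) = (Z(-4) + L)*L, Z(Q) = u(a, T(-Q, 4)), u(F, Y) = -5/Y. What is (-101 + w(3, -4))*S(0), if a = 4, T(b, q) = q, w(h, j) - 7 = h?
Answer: 0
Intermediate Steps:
w(h, j) = 7 + h
Z(Q) = -5/4
S(L) = L*(-5/4 + L) (S(L) = (-5/4 + L)*L = L*(-5/4 + L))
(-101 + w(3, -4))*S(0) = (-101 + (7 + 3))*((1/4)*0*(-5 + 4*0)) = (-101 + 10)*((1/4)*0*(-5 + 0)) = -91*0*(-5)/4 = -91*0 = 0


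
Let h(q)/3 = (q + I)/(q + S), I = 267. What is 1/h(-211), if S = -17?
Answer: -19/14 ≈ -1.3571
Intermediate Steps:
h(q) = 3*(267 + q)/(-17 + q) (h(q) = 3*((q + 267)/(q - 17)) = 3*((267 + q)/(-17 + q)) = 3*(267 + q)/(-17 + q))
1/h(-211) = 1/(3*(267 - 211)/(-17 - 211)) = 1/(3*56/(-228)) = 1/(3*(-1/228)*56) = 1/(-14/19) = -19/14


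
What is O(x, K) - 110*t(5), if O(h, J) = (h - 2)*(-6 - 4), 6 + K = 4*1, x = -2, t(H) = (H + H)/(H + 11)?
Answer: -115/4 ≈ -28.750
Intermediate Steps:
t(H) = 2*H/(11 + H) (t(H) = (2*H)/(11 + H) = 2*H/(11 + H))
K = -2 (K = -6 + 4*1 = -6 + 4 = -2)
O(h, J) = 20 - 10*h (O(h, J) = (-2 + h)*(-10) = 20 - 10*h)
O(x, K) - 110*t(5) = (20 - 10*(-2)) - 220*5/(11 + 5) = (20 + 20) - 220*5/16 = 40 - 220*5/16 = 40 - 110*5/8 = 40 - 275/4 = -115/4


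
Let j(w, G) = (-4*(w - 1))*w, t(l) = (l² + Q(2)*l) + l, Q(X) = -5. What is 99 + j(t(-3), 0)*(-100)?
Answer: 168099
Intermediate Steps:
t(l) = l² - 4*l (t(l) = (l² - 5*l) + l = l² - 4*l)
j(w, G) = w*(4 - 4*w) (j(w, G) = (-4*(-1 + w))*w = (4 - 4*w)*w = w*(4 - 4*w))
99 + j(t(-3), 0)*(-100) = 99 + (4*(-3*(-4 - 3))*(1 - (-3)*(-4 - 3)))*(-100) = 99 + (4*(-3*(-7))*(1 - (-3)*(-7)))*(-100) = 99 + (4*21*(1 - 1*21))*(-100) = 99 + (4*21*(1 - 21))*(-100) = 99 + (4*21*(-20))*(-100) = 99 - 1680*(-100) = 99 + 168000 = 168099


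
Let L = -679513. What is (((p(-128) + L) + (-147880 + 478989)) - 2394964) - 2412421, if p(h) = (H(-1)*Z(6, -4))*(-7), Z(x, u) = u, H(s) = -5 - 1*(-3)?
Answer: -5155845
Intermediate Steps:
H(s) = -2 (H(s) = -5 + 3 = -2)
p(h) = -56 (p(h) = -2*(-4)*(-7) = 8*(-7) = -56)
(((p(-128) + L) + (-147880 + 478989)) - 2394964) - 2412421 = (((-56 - 679513) + (-147880 + 478989)) - 2394964) - 2412421 = ((-679569 + 331109) - 2394964) - 2412421 = (-348460 - 2394964) - 2412421 = -2743424 - 2412421 = -5155845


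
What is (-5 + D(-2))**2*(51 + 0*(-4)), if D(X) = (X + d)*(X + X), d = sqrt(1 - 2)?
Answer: -357 - 1224*I ≈ -357.0 - 1224.0*I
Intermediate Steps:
d = I (d = sqrt(-1) = I ≈ 1.0*I)
D(X) = 2*X*(I + X) (D(X) = (X + I)*(X + X) = (I + X)*(2*X) = 2*X*(I + X))
(-5 + D(-2))**2*(51 + 0*(-4)) = (-5 + 2*(-2)*(I - 2))**2*(51 + 0*(-4)) = (-5 + 2*(-2)*(-2 + I))**2*(51 + 0) = (-5 + (8 - 4*I))**2*51 = (3 - 4*I)**2*51 = 51*(3 - 4*I)**2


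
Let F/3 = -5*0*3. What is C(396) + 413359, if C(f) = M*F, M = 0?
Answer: 413359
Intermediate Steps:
F = 0 (F = 3*(-5*0*3) = 3*(0*3) = 3*0 = 0)
C(f) = 0 (C(f) = 0*0 = 0)
C(396) + 413359 = 0 + 413359 = 413359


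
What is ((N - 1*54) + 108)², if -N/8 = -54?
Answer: 236196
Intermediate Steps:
N = 432 (N = -8*(-54) = 432)
((N - 1*54) + 108)² = ((432 - 1*54) + 108)² = ((432 - 54) + 108)² = (378 + 108)² = 486² = 236196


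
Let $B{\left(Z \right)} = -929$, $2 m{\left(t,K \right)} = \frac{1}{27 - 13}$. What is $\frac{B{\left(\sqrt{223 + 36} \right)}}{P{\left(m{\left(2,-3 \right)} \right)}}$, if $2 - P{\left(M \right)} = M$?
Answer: $- \frac{26012}{55} \approx -472.95$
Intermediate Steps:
$m{\left(t,K \right)} = \frac{1}{28}$ ($m{\left(t,K \right)} = \frac{1}{2 \left(27 - 13\right)} = \frac{1}{2 \cdot 14} = \frac{1}{2} \cdot \frac{1}{14} = \frac{1}{28}$)
$P{\left(M \right)} = 2 - M$
$\frac{B{\left(\sqrt{223 + 36} \right)}}{P{\left(m{\left(2,-3 \right)} \right)}} = - \frac{929}{2 - \frac{1}{28}} = - \frac{929}{\frac{55}{28}} = \left(-929\right) \frac{28}{55} = - \frac{26012}{55}$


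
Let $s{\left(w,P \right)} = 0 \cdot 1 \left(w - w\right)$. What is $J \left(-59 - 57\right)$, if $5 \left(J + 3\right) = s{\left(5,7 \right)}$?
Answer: $348$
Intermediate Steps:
$s{\left(w,P \right)} = 0$ ($s{\left(w,P \right)} = 0 \cdot 0 = 0$)
$J = -3$ ($J = -3 + \frac{1}{5} \cdot 0 = -3 + 0 = -3$)
$J \left(-59 - 57\right) = - 3 \left(-59 - 57\right) = \left(-3\right) \left(-116\right) = 348$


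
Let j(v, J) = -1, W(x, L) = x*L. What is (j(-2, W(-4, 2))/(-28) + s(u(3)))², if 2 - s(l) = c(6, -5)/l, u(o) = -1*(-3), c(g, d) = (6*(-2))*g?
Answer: 531441/784 ≈ 677.86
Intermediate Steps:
W(x, L) = L*x
c(g, d) = -12*g
u(o) = 3
s(l) = 2 + 72/l (s(l) = 2 - (-12*6)/l = 2 - (-72)/l = 2 + 72/l)
(j(-2, W(-4, 2))/(-28) + s(u(3)))² = (-1/(-28) + (2 + 72/3))² = (-1*(-1/28) + (2 + 72*(⅓)))² = (1/28 + (2 + 24))² = (1/28 + 26)² = (729/28)² = 531441/784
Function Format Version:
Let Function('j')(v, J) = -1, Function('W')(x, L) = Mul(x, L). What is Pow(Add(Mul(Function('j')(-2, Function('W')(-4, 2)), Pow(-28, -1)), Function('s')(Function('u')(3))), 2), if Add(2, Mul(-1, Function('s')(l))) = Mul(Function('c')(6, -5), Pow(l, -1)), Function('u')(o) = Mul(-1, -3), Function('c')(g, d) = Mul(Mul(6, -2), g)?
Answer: Rational(531441, 784) ≈ 677.86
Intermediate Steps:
Function('W')(x, L) = Mul(L, x)
Function('c')(g, d) = Mul(-12, g)
Function('u')(o) = 3
Function('s')(l) = Add(2, Mul(72, Pow(l, -1))) (Function('s')(l) = Add(2, Mul(-1, Mul(Mul(-12, 6), Pow(l, -1)))) = Add(2, Mul(-1, Mul(-72, Pow(l, -1)))) = Add(2, Mul(72, Pow(l, -1))))
Pow(Add(Mul(Function('j')(-2, Function('W')(-4, 2)), Pow(-28, -1)), Function('s')(Function('u')(3))), 2) = Pow(Add(Mul(-1, Pow(-28, -1)), Add(2, Mul(72, Pow(3, -1)))), 2) = Pow(Add(Mul(-1, Rational(-1, 28)), Add(2, Mul(72, Rational(1, 3)))), 2) = Pow(Add(Rational(1, 28), Add(2, 24)), 2) = Pow(Add(Rational(1, 28), 26), 2) = Pow(Rational(729, 28), 2) = Rational(531441, 784)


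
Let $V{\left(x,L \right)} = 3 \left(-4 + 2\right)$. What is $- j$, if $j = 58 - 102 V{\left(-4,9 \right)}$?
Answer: $-670$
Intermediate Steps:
$V{\left(x,L \right)} = -6$ ($V{\left(x,L \right)} = 3 \left(-2\right) = -6$)
$j = 670$ ($j = 58 - -612 = 58 + 612 = 670$)
$- j = \left(-1\right) 670 = -670$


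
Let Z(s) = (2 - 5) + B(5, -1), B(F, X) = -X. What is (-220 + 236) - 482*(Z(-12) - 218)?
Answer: 106056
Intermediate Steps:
Z(s) = -2 (Z(s) = (2 - 5) - 1*(-1) = -3 + 1 = -2)
(-220 + 236) - 482*(Z(-12) - 218) = (-220 + 236) - 482*(-2 - 218) = 16 - 482*(-220) = 16 + 106040 = 106056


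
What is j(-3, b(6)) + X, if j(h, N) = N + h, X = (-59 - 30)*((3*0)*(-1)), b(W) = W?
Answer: 3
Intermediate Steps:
X = 0 (X = -0*(-1) = -89*0 = 0)
j(-3, b(6)) + X = (6 - 3) + 0 = 3 + 0 = 3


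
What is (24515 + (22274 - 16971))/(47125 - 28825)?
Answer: 14909/9150 ≈ 1.6294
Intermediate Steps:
(24515 + (22274 - 16971))/(47125 - 28825) = (24515 + 5303)/18300 = 29818*(1/18300) = 14909/9150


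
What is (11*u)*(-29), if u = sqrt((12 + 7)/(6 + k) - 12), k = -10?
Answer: -319*I*sqrt(67)/2 ≈ -1305.6*I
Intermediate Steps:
u = I*sqrt(67)/2 (u = sqrt((12 + 7)/(6 - 10) - 12) = sqrt(19/(-4) - 12) = sqrt(19*(-1/4) - 12) = sqrt(-19/4 - 12) = sqrt(-67/4) = I*sqrt(67)/2 ≈ 4.0927*I)
(11*u)*(-29) = (11*(I*sqrt(67)/2))*(-29) = (11*I*sqrt(67)/2)*(-29) = -319*I*sqrt(67)/2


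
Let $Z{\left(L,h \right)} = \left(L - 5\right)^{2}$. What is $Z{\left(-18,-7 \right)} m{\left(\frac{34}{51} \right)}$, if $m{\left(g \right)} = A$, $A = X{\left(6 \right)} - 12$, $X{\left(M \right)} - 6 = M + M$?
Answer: $3174$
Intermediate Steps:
$Z{\left(L,h \right)} = \left(-5 + L\right)^{2}$
$X{\left(M \right)} = 6 + 2 M$ ($X{\left(M \right)} = 6 + \left(M + M\right) = 6 + 2 M$)
$A = 6$ ($A = \left(6 + 2 \cdot 6\right) - 12 = \left(6 + 12\right) - 12 = 18 - 12 = 6$)
$m{\left(g \right)} = 6$
$Z{\left(-18,-7 \right)} m{\left(\frac{34}{51} \right)} = \left(-5 - 18\right)^{2} \cdot 6 = \left(-23\right)^{2} \cdot 6 = 529 \cdot 6 = 3174$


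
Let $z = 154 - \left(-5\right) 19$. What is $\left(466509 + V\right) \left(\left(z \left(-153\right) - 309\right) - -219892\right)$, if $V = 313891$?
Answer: $141631674400$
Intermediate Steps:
$z = 249$ ($z = 154 - -95 = 154 + 95 = 249$)
$\left(466509 + V\right) \left(\left(z \left(-153\right) - 309\right) - -219892\right) = \left(466509 + 313891\right) \left(\left(249 \left(-153\right) - 309\right) - -219892\right) = 780400 \left(\left(-38097 - 309\right) + \left(-19284 + 239176\right)\right) = 780400 \left(-38406 + 219892\right) = 780400 \cdot 181486 = 141631674400$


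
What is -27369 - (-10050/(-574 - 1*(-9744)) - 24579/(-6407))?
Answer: -160814968719/5875219 ≈ -27372.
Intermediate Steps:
-27369 - (-10050/(-574 - 1*(-9744)) - 24579/(-6407)) = -27369 - (-10050/(-574 + 9744) - 24579*(-1/6407)) = -27369 - (-10050/9170 + 24579/6407) = -27369 - (-10050*1/9170 + 24579/6407) = -27369 - (-1005/917 + 24579/6407) = -27369 - 1*16099908/5875219 = -27369 - 16099908/5875219 = -160814968719/5875219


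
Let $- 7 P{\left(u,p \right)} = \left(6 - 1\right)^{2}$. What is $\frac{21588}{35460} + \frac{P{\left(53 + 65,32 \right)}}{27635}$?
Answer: $\frac{69586736}{114325995} \approx 0.60867$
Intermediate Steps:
$P{\left(u,p \right)} = - \frac{25}{7}$ ($P{\left(u,p \right)} = - \frac{\left(6 - 1\right)^{2}}{7} = - \frac{5^{2}}{7} = \left(- \frac{1}{7}\right) 25 = - \frac{25}{7}$)
$\frac{21588}{35460} + \frac{P{\left(53 + 65,32 \right)}}{27635} = \frac{21588}{35460} - \frac{25}{7 \cdot 27635} = 21588 \cdot \frac{1}{35460} - \frac{5}{38689} = \frac{1799}{2955} - \frac{5}{38689} = \frac{69586736}{114325995}$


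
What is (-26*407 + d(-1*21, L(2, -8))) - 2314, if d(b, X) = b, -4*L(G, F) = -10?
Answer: -12917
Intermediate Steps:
L(G, F) = 5/2 (L(G, F) = -¼*(-10) = 5/2)
(-26*407 + d(-1*21, L(2, -8))) - 2314 = (-26*407 - 1*21) - 2314 = (-10582 - 21) - 2314 = -10603 - 2314 = -12917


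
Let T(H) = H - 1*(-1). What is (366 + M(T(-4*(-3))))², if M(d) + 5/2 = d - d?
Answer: 528529/4 ≈ 1.3213e+5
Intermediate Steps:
T(H) = 1 + H (T(H) = H + 1 = 1 + H)
M(d) = -5/2 (M(d) = -5/2 + (d - d) = -5/2 + 0 = -5/2)
(366 + M(T(-4*(-3))))² = (366 - 5/2)² = (727/2)² = 528529/4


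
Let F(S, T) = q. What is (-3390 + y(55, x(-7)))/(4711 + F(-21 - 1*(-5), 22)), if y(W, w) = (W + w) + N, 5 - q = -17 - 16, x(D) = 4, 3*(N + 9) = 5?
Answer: -10015/14247 ≈ -0.70296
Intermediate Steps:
N = -22/3 (N = -9 + (1/3)*5 = -9 + 5/3 = -22/3 ≈ -7.3333)
q = 38 (q = 5 - (-17 - 16) = 5 - 1*(-33) = 5 + 33 = 38)
y(W, w) = -22/3 + W + w (y(W, w) = (W + w) - 22/3 = -22/3 + W + w)
F(S, T) = 38
(-3390 + y(55, x(-7)))/(4711 + F(-21 - 1*(-5), 22)) = (-3390 + (-22/3 + 55 + 4))/(4711 + 38) = (-3390 + 155/3)/4749 = -10015/3*1/4749 = -10015/14247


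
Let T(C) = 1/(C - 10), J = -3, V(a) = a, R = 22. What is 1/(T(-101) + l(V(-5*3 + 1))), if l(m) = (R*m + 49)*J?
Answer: 111/86246 ≈ 0.0012870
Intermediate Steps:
T(C) = 1/(-10 + C)
l(m) = -147 - 66*m (l(m) = (22*m + 49)*(-3) = (49 + 22*m)*(-3) = -147 - 66*m)
1/(T(-101) + l(V(-5*3 + 1))) = 1/(1/(-10 - 101) + (-147 - 66*(-5*3 + 1))) = 1/(1/(-111) + (-147 - 66*(-15 + 1))) = 1/(-1/111 + (-147 - 66*(-14))) = 1/(-1/111 + (-147 + 924)) = 1/(-1/111 + 777) = 1/(86246/111) = 111/86246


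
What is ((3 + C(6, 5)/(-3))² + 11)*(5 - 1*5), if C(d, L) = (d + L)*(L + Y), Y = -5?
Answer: 0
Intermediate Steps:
C(d, L) = (-5 + L)*(L + d) (C(d, L) = (d + L)*(L - 5) = (L + d)*(-5 + L) = (-5 + L)*(L + d))
((3 + C(6, 5)/(-3))² + 11)*(5 - 1*5) = ((3 + (5² - 5*5 - 5*6 + 5*6)/(-3))² + 11)*(5 - 1*5) = ((3 + (25 - 25 - 30 + 30)*(-⅓))² + 11)*(5 - 5) = ((3 + 0*(-⅓))² + 11)*0 = ((3 + 0)² + 11)*0 = (3² + 11)*0 = (9 + 11)*0 = 20*0 = 0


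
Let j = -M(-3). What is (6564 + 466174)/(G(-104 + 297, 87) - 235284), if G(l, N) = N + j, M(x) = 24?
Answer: -67534/33603 ≈ -2.0098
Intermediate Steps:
j = -24 (j = -1*24 = -24)
G(l, N) = -24 + N (G(l, N) = N - 24 = -24 + N)
(6564 + 466174)/(G(-104 + 297, 87) - 235284) = (6564 + 466174)/((-24 + 87) - 235284) = 472738/(63 - 235284) = 472738/(-235221) = 472738*(-1/235221) = -67534/33603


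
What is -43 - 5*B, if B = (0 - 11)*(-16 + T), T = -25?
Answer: -2298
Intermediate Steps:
B = 451 (B = (0 - 11)*(-16 - 25) = -11*(-41) = 451)
-43 - 5*B = -43 - 5*451 = -43 - 2255 = -2298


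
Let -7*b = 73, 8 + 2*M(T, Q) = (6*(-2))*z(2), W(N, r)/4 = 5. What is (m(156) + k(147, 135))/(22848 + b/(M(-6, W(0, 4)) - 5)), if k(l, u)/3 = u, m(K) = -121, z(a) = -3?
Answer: 17892/1439351 ≈ 0.012431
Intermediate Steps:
W(N, r) = 20 (W(N, r) = 4*5 = 20)
k(l, u) = 3*u
M(T, Q) = 14 (M(T, Q) = -4 + ((6*(-2))*(-3))/2 = -4 + (-12*(-3))/2 = -4 + (1/2)*36 = -4 + 18 = 14)
b = -73/7 (b = -1/7*73 = -73/7 ≈ -10.429)
(m(156) + k(147, 135))/(22848 + b/(M(-6, W(0, 4)) - 5)) = (-121 + 3*135)/(22848 - 73/7/(14 - 5)) = (-121 + 405)/(22848 - 73/7/9) = 284/(22848 + (1/9)*(-73/7)) = 284/(22848 - 73/63) = 284/(1439351/63) = 284*(63/1439351) = 17892/1439351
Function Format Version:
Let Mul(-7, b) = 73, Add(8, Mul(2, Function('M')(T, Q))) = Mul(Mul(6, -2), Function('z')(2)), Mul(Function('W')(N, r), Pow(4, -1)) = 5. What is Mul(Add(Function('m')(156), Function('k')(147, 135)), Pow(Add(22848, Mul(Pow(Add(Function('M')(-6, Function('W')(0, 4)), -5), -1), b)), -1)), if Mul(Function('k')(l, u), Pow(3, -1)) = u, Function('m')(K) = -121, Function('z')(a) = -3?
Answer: Rational(17892, 1439351) ≈ 0.012431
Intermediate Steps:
Function('W')(N, r) = 20 (Function('W')(N, r) = Mul(4, 5) = 20)
Function('k')(l, u) = Mul(3, u)
Function('M')(T, Q) = 14 (Function('M')(T, Q) = Add(-4, Mul(Rational(1, 2), Mul(Mul(6, -2), -3))) = Add(-4, Mul(Rational(1, 2), Mul(-12, -3))) = Add(-4, Mul(Rational(1, 2), 36)) = Add(-4, 18) = 14)
b = Rational(-73, 7) (b = Mul(Rational(-1, 7), 73) = Rational(-73, 7) ≈ -10.429)
Mul(Add(Function('m')(156), Function('k')(147, 135)), Pow(Add(22848, Mul(Pow(Add(Function('M')(-6, Function('W')(0, 4)), -5), -1), b)), -1)) = Mul(Add(-121, Mul(3, 135)), Pow(Add(22848, Mul(Pow(Add(14, -5), -1), Rational(-73, 7))), -1)) = Mul(Add(-121, 405), Pow(Add(22848, Mul(Pow(9, -1), Rational(-73, 7))), -1)) = Mul(284, Pow(Add(22848, Mul(Rational(1, 9), Rational(-73, 7))), -1)) = Mul(284, Pow(Add(22848, Rational(-73, 63)), -1)) = Mul(284, Pow(Rational(1439351, 63), -1)) = Mul(284, Rational(63, 1439351)) = Rational(17892, 1439351)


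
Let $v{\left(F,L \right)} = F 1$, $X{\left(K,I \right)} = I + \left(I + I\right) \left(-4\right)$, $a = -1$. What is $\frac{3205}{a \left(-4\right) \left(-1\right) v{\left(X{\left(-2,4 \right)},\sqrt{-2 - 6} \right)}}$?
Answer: $\frac{3205}{112} \approx 28.616$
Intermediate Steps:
$X{\left(K,I \right)} = - 7 I$ ($X{\left(K,I \right)} = I + 2 I \left(-4\right) = I - 8 I = - 7 I$)
$v{\left(F,L \right)} = F$
$\frac{3205}{a \left(-4\right) \left(-1\right) v{\left(X{\left(-2,4 \right)},\sqrt{-2 - 6} \right)}} = \frac{3205}{\left(-1\right) \left(-4\right) \left(-1\right) \left(\left(-7\right) 4\right)} = \frac{3205}{4 \left(-1\right) \left(-28\right)} = \frac{3205}{\left(-4\right) \left(-28\right)} = \frac{3205}{112}$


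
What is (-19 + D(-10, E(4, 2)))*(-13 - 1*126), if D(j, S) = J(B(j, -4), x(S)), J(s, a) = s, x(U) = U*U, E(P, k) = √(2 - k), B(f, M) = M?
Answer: 3197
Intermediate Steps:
x(U) = U²
D(j, S) = -4
(-19 + D(-10, E(4, 2)))*(-13 - 1*126) = (-19 - 4)*(-13 - 1*126) = -23*(-13 - 126) = -23*(-139) = 3197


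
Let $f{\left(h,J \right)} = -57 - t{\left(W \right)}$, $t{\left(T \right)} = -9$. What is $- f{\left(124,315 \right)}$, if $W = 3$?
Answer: $48$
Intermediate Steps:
$f{\left(h,J \right)} = -48$ ($f{\left(h,J \right)} = -57 - -9 = -57 + 9 = -48$)
$- f{\left(124,315 \right)} = \left(-1\right) \left(-48\right) = 48$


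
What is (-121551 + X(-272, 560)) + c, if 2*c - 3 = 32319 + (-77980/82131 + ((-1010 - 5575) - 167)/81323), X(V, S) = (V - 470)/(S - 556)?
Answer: -201473405885045/1908325518 ≈ -1.0558e+5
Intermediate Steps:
X(V, S) = (-470 + V)/(-556 + S)
c = 15419731768481/954162759 (c = 3/2 + (32319 + (-77980/82131 + ((-1010 - 5575) - 167)/81323))/2 = 3/2 + (32319 + (-77980*1/82131 + (-6585 - 167)*(1/81323)))/2 = 3/2 + (32319 + (-11140/11733 - 6752*1/81323))/2 = 3/2 + (32319 + (-11140/11733 - 6752/81323))/2 = 3/2 + (32319 - 985159436/954162759)/2 = 3/2 + (1/2)*(30836601048685/954162759) = 3/2 + 30836601048685/1908325518 = 15419731768481/954162759 ≈ 16160.)
(-121551 + X(-272, 560)) + c = (-121551 + (-470 - 272)/(-556 + 560)) + 15419731768481/954162759 = (-121551 - 742/4) + 15419731768481/954162759 = (-121551 + (1/4)*(-742)) + 15419731768481/954162759 = (-121551 - 371/2) + 15419731768481/954162759 = -243473/2 + 15419731768481/954162759 = -201473405885045/1908325518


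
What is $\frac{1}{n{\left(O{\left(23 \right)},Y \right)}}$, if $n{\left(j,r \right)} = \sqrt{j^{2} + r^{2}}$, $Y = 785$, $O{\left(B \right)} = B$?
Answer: $\frac{\sqrt{616754}}{616754} \approx 0.0012733$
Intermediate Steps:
$\frac{1}{n{\left(O{\left(23 \right)},Y \right)}} = \frac{1}{\sqrt{23^{2} + 785^{2}}} = \frac{1}{\sqrt{529 + 616225}} = \frac{1}{\sqrt{616754}} = \frac{\sqrt{616754}}{616754}$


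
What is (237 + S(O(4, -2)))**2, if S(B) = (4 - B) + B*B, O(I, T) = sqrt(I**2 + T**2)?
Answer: 68141 - 1044*sqrt(5) ≈ 65807.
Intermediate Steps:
S(B) = 4 + B**2 - B (S(B) = (4 - B) + B**2 = 4 + B**2 - B)
(237 + S(O(4, -2)))**2 = (237 + (4 + (sqrt(4**2 + (-2)**2))**2 - sqrt(4**2 + (-2)**2)))**2 = (237 + (4 + (sqrt(16 + 4))**2 - sqrt(16 + 4)))**2 = (237 + (4 + (sqrt(20))**2 - sqrt(20)))**2 = (237 + (4 + (2*sqrt(5))**2 - 2*sqrt(5)))**2 = (237 + (4 + 20 - 2*sqrt(5)))**2 = (237 + (24 - 2*sqrt(5)))**2 = (261 - 2*sqrt(5))**2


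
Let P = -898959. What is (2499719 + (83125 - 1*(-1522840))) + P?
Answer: 3206725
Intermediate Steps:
(2499719 + (83125 - 1*(-1522840))) + P = (2499719 + (83125 - 1*(-1522840))) - 898959 = (2499719 + (83125 + 1522840)) - 898959 = (2499719 + 1605965) - 898959 = 4105684 - 898959 = 3206725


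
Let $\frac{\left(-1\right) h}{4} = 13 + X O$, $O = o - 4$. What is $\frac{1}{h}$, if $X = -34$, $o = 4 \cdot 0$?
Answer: $- \frac{1}{596} \approx -0.0016779$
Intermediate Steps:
$o = 0$
$O = -4$ ($O = 0 - 4 = -4$)
$h = -596$ ($h = - 4 \left(13 - -136\right) = - 4 \left(13 + 136\right) = \left(-4\right) 149 = -596$)
$\frac{1}{h} = \frac{1}{-596} = - \frac{1}{596}$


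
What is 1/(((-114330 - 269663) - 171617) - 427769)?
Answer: -1/983379 ≈ -1.0169e-6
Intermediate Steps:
1/(((-114330 - 269663) - 171617) - 427769) = 1/((-383993 - 171617) - 427769) = 1/(-555610 - 427769) = 1/(-983379) = -1/983379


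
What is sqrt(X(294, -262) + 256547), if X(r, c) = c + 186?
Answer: sqrt(256471) ≈ 506.43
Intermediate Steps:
X(r, c) = 186 + c
sqrt(X(294, -262) + 256547) = sqrt((186 - 262) + 256547) = sqrt(-76 + 256547) = sqrt(256471)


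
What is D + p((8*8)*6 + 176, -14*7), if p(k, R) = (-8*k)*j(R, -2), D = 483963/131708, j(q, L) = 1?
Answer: -589567877/131708 ≈ -4476.3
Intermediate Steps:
D = 483963/131708 (D = 483963*(1/131708) = 483963/131708 ≈ 3.6745)
p(k, R) = -8*k (p(k, R) = -8*k*1 = -8*k)
D + p((8*8)*6 + 176, -14*7) = 483963/131708 - 8*((8*8)*6 + 176) = 483963/131708 - 8*(64*6 + 176) = 483963/131708 - 8*(384 + 176) = 483963/131708 - 8*560 = 483963/131708 - 4480 = -589567877/131708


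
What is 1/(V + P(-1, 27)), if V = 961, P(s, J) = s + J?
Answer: 1/987 ≈ 0.0010132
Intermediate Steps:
P(s, J) = J + s
1/(V + P(-1, 27)) = 1/(961 + (27 - 1)) = 1/(961 + 26) = 1/987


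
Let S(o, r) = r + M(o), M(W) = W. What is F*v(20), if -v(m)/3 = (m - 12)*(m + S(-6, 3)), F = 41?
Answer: -16728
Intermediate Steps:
S(o, r) = o + r (S(o, r) = r + o = o + r)
v(m) = -3*(-12 + m)*(-3 + m) (v(m) = -3*(m - 12)*(m + (-6 + 3)) = -3*(-12 + m)*(m - 3) = -3*(-12 + m)*(-3 + m))
F*v(20) = 41*(-108 - 3*20² + 45*20) = 41*(-108 - 3*400 + 900) = 41*(-108 - 1200 + 900) = 41*(-408) = -16728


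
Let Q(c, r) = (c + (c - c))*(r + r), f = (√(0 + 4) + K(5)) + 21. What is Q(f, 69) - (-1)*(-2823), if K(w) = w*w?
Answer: 3801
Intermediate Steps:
K(w) = w²
f = 48 (f = (√(0 + 4) + 5²) + 21 = (√4 + 25) + 21 = (2 + 25) + 21 = 27 + 21 = 48)
Q(c, r) = 2*c*r (Q(c, r) = (c + 0)*(2*r) = c*(2*r) = 2*c*r)
Q(f, 69) - (-1)*(-2823) = 2*48*69 - (-1)*(-2823) = 6624 - 1*2823 = 6624 - 2823 = 3801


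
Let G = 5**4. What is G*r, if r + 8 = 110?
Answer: 63750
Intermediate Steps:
r = 102 (r = -8 + 110 = 102)
G = 625
G*r = 625*102 = 63750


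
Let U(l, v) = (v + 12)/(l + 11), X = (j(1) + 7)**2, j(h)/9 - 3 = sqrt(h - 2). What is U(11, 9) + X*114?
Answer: 2696121/22 + 69768*I ≈ 1.2255e+5 + 69768.0*I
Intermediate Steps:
j(h) = 27 + 9*sqrt(-2 + h) (j(h) = 27 + 9*sqrt(h - 2) = 27 + 9*sqrt(-2 + h))
X = (34 + 9*I)**2 (X = ((27 + 9*sqrt(-2 + 1)) + 7)**2 = ((27 + 9*sqrt(-1)) + 7)**2 = ((27 + 9*I) + 7)**2 = (34 + 9*I)**2 ≈ 1075.0 + 612.0*I)
U(l, v) = (12 + v)/(11 + l)
U(11, 9) + X*114 = (12 + 9)/(11 + 11) + (1075 + 612*I)*114 = 21/22 + (122550 + 69768*I) = 2696121/22 + 69768*I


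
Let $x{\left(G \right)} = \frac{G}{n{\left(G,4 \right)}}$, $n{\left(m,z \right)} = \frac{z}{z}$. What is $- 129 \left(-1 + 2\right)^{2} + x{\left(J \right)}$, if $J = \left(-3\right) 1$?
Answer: $-132$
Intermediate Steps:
$J = -3$
$n{\left(m,z \right)} = 1$
$x{\left(G \right)} = G$ ($x{\left(G \right)} = \frac{G}{1} = G 1 = G$)
$- 129 \left(-1 + 2\right)^{2} + x{\left(J \right)} = - 129 \left(-1 + 2\right)^{2} - 3 = - 129 \cdot 1^{2} - 3 = \left(-129\right) 1 - 3 = -129 - 3 = -132$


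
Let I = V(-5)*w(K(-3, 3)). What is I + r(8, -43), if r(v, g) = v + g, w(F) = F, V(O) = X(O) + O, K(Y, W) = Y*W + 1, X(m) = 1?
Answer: -3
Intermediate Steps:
K(Y, W) = 1 + W*Y (K(Y, W) = W*Y + 1 = 1 + W*Y)
V(O) = 1 + O
r(v, g) = g + v
I = 32 (I = (1 - 5)*(1 + 3*(-3)) = -4*(1 - 9) = -4*(-8) = 32)
I + r(8, -43) = 32 + (-43 + 8) = 32 - 35 = -3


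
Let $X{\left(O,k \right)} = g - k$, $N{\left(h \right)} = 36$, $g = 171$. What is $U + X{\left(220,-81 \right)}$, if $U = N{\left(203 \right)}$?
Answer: $288$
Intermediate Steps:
$X{\left(O,k \right)} = 171 - k$
$U = 36$
$U + X{\left(220,-81 \right)} = 36 + \left(171 - -81\right) = 36 + \left(171 + 81\right) = 36 + 252 = 288$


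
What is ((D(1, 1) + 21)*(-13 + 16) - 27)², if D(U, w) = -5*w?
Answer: 441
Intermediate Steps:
((D(1, 1) + 21)*(-13 + 16) - 27)² = ((-5*1 + 21)*(-13 + 16) - 27)² = ((-5 + 21)*3 - 27)² = (16*3 - 27)² = (48 - 27)² = 21² = 441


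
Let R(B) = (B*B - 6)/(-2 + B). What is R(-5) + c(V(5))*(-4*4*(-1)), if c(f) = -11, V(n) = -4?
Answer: -1251/7 ≈ -178.71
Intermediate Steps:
R(B) = (-6 + B**2)/(-2 + B) (R(B) = (B**2 - 6)/(-2 + B) = (-6 + B**2)/(-2 + B))
R(-5) + c(V(5))*(-4*4*(-1)) = (-6 + (-5)**2)/(-2 - 5) - 11*(-4*4)*(-1) = (-6 + 25)/(-7) - (-176)*(-1) = -1/7*19 - 11*16 = -19/7 - 176 = -1251/7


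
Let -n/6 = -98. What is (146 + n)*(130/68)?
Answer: 23855/17 ≈ 1403.2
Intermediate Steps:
n = 588 (n = -6*(-98) = 588)
(146 + n)*(130/68) = (146 + 588)*(130/68) = 734*(130*(1/68)) = 734*(65/34) = 23855/17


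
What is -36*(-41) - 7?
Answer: 1469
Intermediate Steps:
-36*(-41) - 7 = 1476 - 7 = 1469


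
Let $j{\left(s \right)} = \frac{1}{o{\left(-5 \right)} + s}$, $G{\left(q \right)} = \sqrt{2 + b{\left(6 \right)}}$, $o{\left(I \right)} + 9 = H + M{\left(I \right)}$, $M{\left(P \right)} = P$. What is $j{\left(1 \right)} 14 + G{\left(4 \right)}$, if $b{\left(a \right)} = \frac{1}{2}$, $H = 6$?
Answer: $-2 + \frac{\sqrt{10}}{2} \approx -0.41886$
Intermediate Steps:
$b{\left(a \right)} = \frac{1}{2}$
$o{\left(I \right)} = -3 + I$ ($o{\left(I \right)} = -9 + \left(6 + I\right) = -3 + I$)
$G{\left(q \right)} = \frac{\sqrt{10}}{2}$ ($G{\left(q \right)} = \sqrt{2 + \frac{1}{2}} = \sqrt{\frac{5}{2}} = \frac{\sqrt{10}}{2}$)
$j{\left(s \right)} = \frac{1}{-8 + s}$ ($j{\left(s \right)} = \frac{1}{\left(-3 - 5\right) + s} = \frac{1}{-8 + s}$)
$j{\left(1 \right)} 14 + G{\left(4 \right)} = \frac{1}{-8 + 1} \cdot 14 + \frac{\sqrt{10}}{2} = \frac{1}{-7} \cdot 14 + \frac{\sqrt{10}}{2} = \left(- \frac{1}{7}\right) 14 + \frac{\sqrt{10}}{2} = -2 + \frac{\sqrt{10}}{2}$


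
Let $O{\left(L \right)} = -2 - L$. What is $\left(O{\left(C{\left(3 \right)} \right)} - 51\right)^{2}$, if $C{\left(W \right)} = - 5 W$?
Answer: $1444$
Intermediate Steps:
$\left(O{\left(C{\left(3 \right)} \right)} - 51\right)^{2} = \left(\left(-2 - \left(-5\right) 3\right) - 51\right)^{2} = \left(\left(-2 - -15\right) - 51\right)^{2} = \left(\left(-2 + 15\right) - 51\right)^{2} = \left(13 - 51\right)^{2} = \left(-38\right)^{2} = 1444$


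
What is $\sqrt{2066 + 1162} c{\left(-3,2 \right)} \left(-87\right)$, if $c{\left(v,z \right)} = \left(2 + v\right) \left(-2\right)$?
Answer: $- 348 \sqrt{807} \approx -9885.9$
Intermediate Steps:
$c{\left(v,z \right)} = -4 - 2 v$
$\sqrt{2066 + 1162} c{\left(-3,2 \right)} \left(-87\right) = \sqrt{2066 + 1162} \left(-4 - -6\right) \left(-87\right) = \sqrt{3228} \left(-4 + 6\right) \left(-87\right) = 2 \sqrt{807} \cdot 2 \left(-87\right) = 2 \sqrt{807} \left(-174\right) = - 348 \sqrt{807}$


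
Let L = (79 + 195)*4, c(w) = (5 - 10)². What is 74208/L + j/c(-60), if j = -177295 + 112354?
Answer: -8665017/3425 ≈ -2529.9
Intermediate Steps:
j = -64941
c(w) = 25 (c(w) = (-5)² = 25)
L = 1096 (L = 274*4 = 1096)
74208/L + j/c(-60) = 74208/1096 - 64941/25 = 74208*(1/1096) - 64941*1/25 = 9276/137 - 64941/25 = -8665017/3425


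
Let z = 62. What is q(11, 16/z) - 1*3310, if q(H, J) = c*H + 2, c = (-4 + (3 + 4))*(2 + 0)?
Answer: -3242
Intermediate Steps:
c = 6 (c = (-4 + 7)*2 = 3*2 = 6)
q(H, J) = 2 + 6*H (q(H, J) = 6*H + 2 = 2 + 6*H)
q(11, 16/z) - 1*3310 = (2 + 6*11) - 1*3310 = (2 + 66) - 3310 = 68 - 3310 = -3242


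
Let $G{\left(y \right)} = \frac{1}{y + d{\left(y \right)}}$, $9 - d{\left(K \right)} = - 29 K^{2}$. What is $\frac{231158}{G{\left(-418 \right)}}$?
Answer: $1171182117746$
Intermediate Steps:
$d{\left(K \right)} = 9 + 29 K^{2}$ ($d{\left(K \right)} = 9 - - 29 K^{2} = 9 + 29 K^{2}$)
$G{\left(y \right)} = \frac{1}{9 + y + 29 y^{2}}$ ($G{\left(y \right)} = \frac{1}{y + \left(9 + 29 y^{2}\right)} = \frac{1}{9 + y + 29 y^{2}}$)
$\frac{231158}{G{\left(-418 \right)}} = \frac{231158}{\frac{1}{9 - 418 + 29 \left(-418\right)^{2}}} = \frac{231158}{\frac{1}{9 - 418 + 29 \cdot 174724}} = \frac{231158}{\frac{1}{9 - 418 + 5066996}} = \frac{231158}{\frac{1}{5066587}} = 231158 \frac{1}{\frac{1}{5066587}} = 231158 \cdot 5066587 = 1171182117746$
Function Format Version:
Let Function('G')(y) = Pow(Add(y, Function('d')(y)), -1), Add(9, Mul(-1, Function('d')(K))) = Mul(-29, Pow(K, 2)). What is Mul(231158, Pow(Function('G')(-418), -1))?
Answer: 1171182117746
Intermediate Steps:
Function('d')(K) = Add(9, Mul(29, Pow(K, 2))) (Function('d')(K) = Add(9, Mul(-1, Mul(-29, Pow(K, 2)))) = Add(9, Mul(29, Pow(K, 2))))
Function('G')(y) = Pow(Add(9, y, Mul(29, Pow(y, 2))), -1) (Function('G')(y) = Pow(Add(y, Add(9, Mul(29, Pow(y, 2)))), -1) = Pow(Add(9, y, Mul(29, Pow(y, 2))), -1))
Mul(231158, Pow(Function('G')(-418), -1)) = Mul(231158, Pow(Pow(Add(9, -418, Mul(29, Pow(-418, 2))), -1), -1)) = Mul(231158, Pow(Pow(Add(9, -418, Mul(29, 174724)), -1), -1)) = Mul(231158, Pow(Pow(Add(9, -418, 5066996), -1), -1)) = Mul(231158, Pow(Pow(5066587, -1), -1)) = Mul(231158, Pow(Rational(1, 5066587), -1)) = Mul(231158, 5066587) = 1171182117746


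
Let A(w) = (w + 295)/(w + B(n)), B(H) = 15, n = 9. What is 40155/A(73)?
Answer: 441705/46 ≈ 9602.3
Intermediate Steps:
A(w) = (295 + w)/(15 + w) (A(w) = (w + 295)/(w + 15) = (295 + w)/(15 + w))
40155/A(73) = 40155/(((295 + 73)/(15 + 73))) = 40155/((368/88)) = 40155/(((1/88)*368)) = 40155/(46/11) = 40155*(11/46) = 441705/46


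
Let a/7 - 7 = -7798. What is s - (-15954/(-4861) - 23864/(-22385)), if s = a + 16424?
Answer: -4147681486999/108813485 ≈ -38117.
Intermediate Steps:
a = -54537 (a = 49 + 7*(-7798) = 49 - 54586 = -54537)
s = -38113 (s = -54537 + 16424 = -38113)
s - (-15954/(-4861) - 23864/(-22385)) = -38113 - (-15954/(-4861) - 23864/(-22385)) = -38113 - (-15954*(-1/4861) - 23864*(-1/22385)) = -38113 - (15954/4861 + 23864/22385) = -38113 - 1*473133194/108813485 = -38113 - 473133194/108813485 = -4147681486999/108813485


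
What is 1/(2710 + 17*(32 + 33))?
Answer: 1/3815 ≈ 0.00026212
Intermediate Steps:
1/(2710 + 17*(32 + 33)) = 1/(2710 + 17*65) = 1/(2710 + 1105) = 1/3815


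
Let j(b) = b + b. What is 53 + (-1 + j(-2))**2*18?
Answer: 503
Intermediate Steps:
j(b) = 2*b
53 + (-1 + j(-2))**2*18 = 53 + (-1 + 2*(-2))**2*18 = 53 + (-1 - 4)**2*18 = 53 + (-5)**2*18 = 53 + 25*18 = 53 + 450 = 503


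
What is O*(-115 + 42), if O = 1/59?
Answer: -73/59 ≈ -1.2373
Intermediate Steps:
O = 1/59 ≈ 0.016949
O*(-115 + 42) = (-115 + 42)/59 = (1/59)*(-73) = -73/59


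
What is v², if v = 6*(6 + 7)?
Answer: 6084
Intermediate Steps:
v = 78 (v = 6*13 = 78)
v² = 78² = 6084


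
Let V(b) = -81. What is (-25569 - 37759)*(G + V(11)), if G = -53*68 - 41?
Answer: 235960128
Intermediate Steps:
G = -3645 (G = -3604 - 41 = -3645)
(-25569 - 37759)*(G + V(11)) = (-25569 - 37759)*(-3645 - 81) = -63328*(-3726) = 235960128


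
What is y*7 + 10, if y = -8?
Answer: -46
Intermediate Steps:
y*7 + 10 = -8*7 + 10 = -56 + 10 = -46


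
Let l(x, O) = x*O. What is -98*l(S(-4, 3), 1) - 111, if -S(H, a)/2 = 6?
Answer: 1065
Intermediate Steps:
S(H, a) = -12 (S(H, a) = -2*6 = -12)
l(x, O) = O*x
-98*l(S(-4, 3), 1) - 111 = -98*(-12) - 111 = 1176 - 111 = 1065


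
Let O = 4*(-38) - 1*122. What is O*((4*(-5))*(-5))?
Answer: -27400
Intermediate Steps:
O = -274 (O = -152 - 122 = -274)
O*((4*(-5))*(-5)) = -274*4*(-5)*(-5) = -(-5480)*(-5) = -274*100 = -27400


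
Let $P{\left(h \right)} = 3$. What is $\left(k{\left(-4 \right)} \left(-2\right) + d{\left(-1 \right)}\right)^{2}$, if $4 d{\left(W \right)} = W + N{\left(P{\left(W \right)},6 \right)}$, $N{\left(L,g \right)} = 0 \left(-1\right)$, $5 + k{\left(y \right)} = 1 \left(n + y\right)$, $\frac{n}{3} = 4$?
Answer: $\frac{625}{16} \approx 39.063$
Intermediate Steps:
$n = 12$ ($n = 3 \cdot 4 = 12$)
$k{\left(y \right)} = 7 + y$ ($k{\left(y \right)} = -5 + 1 \left(12 + y\right) = -5 + \left(12 + y\right) = 7 + y$)
$N{\left(L,g \right)} = 0$
$d{\left(W \right)} = \frac{W}{4}$ ($d{\left(W \right)} = \frac{W + 0}{4} = \frac{W}{4}$)
$\left(k{\left(-4 \right)} \left(-2\right) + d{\left(-1 \right)}\right)^{2} = \left(\left(7 - 4\right) \left(-2\right) + \frac{1}{4} \left(-1\right)\right)^{2} = \left(3 \left(-2\right) - \frac{1}{4}\right)^{2} = \left(-6 - \frac{1}{4}\right)^{2} = \left(- \frac{25}{4}\right)^{2} = \frac{625}{16}$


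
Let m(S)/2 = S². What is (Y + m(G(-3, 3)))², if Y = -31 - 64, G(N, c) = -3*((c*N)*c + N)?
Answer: 259371025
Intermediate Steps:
G(N, c) = -3*N - 3*N*c² (G(N, c) = -3*((N*c)*c + N) = -3*(N*c² + N) = -3*(N + N*c²) = -3*N - 3*N*c²)
Y = -95
m(S) = 2*S²
(Y + m(G(-3, 3)))² = (-95 + 2*(-3*(-3)*(1 + 3²))²)² = (-95 + 2*(-3*(-3)*(1 + 9))²)² = (-95 + 2*(-3*(-3)*10)²)² = (-95 + 2*90²)² = (-95 + 2*8100)² = (-95 + 16200)² = 16105² = 259371025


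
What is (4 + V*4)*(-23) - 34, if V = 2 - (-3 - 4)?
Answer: -954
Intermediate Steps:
V = 9 (V = 2 - 1*(-7) = 2 + 7 = 9)
(4 + V*4)*(-23) - 34 = (4 + 9*4)*(-23) - 34 = (4 + 36)*(-23) - 34 = 40*(-23) - 34 = -920 - 34 = -954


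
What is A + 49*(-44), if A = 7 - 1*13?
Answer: -2162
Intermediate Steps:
A = -6 (A = 7 - 13 = -6)
A + 49*(-44) = -6 + 49*(-44) = -6 - 2156 = -2162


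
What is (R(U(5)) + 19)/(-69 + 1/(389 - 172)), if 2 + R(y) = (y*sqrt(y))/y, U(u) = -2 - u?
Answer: -3689/14972 - 217*I*sqrt(7)/14972 ≈ -0.24639 - 0.038347*I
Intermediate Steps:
R(y) = -2 + sqrt(y) (R(y) = -2 + (y*sqrt(y))/y = -2 + y**(3/2)/y = -2 + sqrt(y))
(R(U(5)) + 19)/(-69 + 1/(389 - 172)) = ((-2 + sqrt(-2 - 1*5)) + 19)/(-69 + 1/(389 - 172)) = ((-2 + sqrt(-2 - 5)) + 19)/(-69 + 1/217) = ((-2 + sqrt(-7)) + 19)/(-69 + 1/217) = ((-2 + I*sqrt(7)) + 19)/(-14972/217) = (17 + I*sqrt(7))*(-217/14972) = -3689/14972 - 217*I*sqrt(7)/14972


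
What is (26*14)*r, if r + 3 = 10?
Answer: 2548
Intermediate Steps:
r = 7 (r = -3 + 10 = 7)
(26*14)*r = (26*14)*7 = 364*7 = 2548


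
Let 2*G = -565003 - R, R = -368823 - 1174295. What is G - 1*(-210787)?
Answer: 1399689/2 ≈ 6.9984e+5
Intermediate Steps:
R = -1543118
G = 978115/2 (G = (-565003 - 1*(-1543118))/2 = (-565003 + 1543118)/2 = (1/2)*978115 = 978115/2 ≈ 4.8906e+5)
G - 1*(-210787) = 978115/2 - 1*(-210787) = 978115/2 + 210787 = 1399689/2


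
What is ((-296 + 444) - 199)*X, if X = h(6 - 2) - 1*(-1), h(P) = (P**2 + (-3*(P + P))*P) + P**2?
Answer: 3213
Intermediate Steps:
h(P) = -4*P**2 (h(P) = (P**2 + (-6*P)*P) + P**2 = (P**2 - 6*P**2) + P**2 = -5*P**2 + P**2 = -4*P**2)
X = -63 (X = -4*(6 - 2)**2 - 1*(-1) = -4*4**2 + 1 = -4*16 + 1 = -64 + 1 = -63)
((-296 + 444) - 199)*X = ((-296 + 444) - 199)*(-63) = (148 - 199)*(-63) = -51*(-63) = 3213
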